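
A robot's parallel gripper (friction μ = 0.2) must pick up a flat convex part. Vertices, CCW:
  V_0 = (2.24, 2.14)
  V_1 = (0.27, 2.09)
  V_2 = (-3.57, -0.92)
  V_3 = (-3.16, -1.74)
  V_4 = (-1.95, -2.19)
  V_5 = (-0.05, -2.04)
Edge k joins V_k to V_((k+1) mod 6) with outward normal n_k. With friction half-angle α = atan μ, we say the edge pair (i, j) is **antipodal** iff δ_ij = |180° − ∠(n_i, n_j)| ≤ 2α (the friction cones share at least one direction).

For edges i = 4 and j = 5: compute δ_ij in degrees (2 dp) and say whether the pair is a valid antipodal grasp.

δ = 123.23°, invalid

α = atan 0.2 = 11.31°;  2α = 22.62°
edge 4: e_4 = (+1.90, +0.15);  n_4 = (+0.0787, -0.9969)
edge 5: e_5 = (+2.29, +4.18);  n_5 = (+0.8770, -0.4805)
∠(n_4, n_5) = 56.77°
δ = |180° − 56.77°| = 123.23°
123.23° > 2α = 22.62°  →  invalid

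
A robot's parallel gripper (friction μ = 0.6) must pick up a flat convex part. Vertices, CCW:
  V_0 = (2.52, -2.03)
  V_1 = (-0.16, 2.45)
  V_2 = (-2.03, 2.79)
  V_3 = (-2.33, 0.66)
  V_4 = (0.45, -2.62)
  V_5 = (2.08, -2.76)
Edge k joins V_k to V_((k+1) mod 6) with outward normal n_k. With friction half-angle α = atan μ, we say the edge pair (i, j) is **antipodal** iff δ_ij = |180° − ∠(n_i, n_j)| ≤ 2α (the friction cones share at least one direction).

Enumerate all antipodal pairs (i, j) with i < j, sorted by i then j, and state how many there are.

count = 6; pairs: (0,2), (0,3), (0,4), (1,3), (1,4), (2,5)

α = atan 0.6 = 30.96°;  2α = 61.93°
n_0 = (+0.8582, +0.5134)
n_1 = (+0.1789, +0.9839)
n_2 = (-0.9902, +0.1395)
n_3 = (-0.7629, -0.6466)
n_4 = (-0.0856, -0.9963)
n_5 = (+0.8565, -0.5162)
  (0,1): δ = 131.19°  ·
  (0,2): δ = 38.91°  ✓
  (0,3): δ = 9.39°  ✓
  (0,4): δ = 54.20°  ✓
  (0,5): δ = 118.03°  ·
  (1,2): δ = 87.71°  ·
  (1,3): δ = 39.41°  ✓
  (1,4): δ = 5.40°  ✓
  (1,5): δ = 69.23°  ·
  (2,3): δ = 131.70°  ·
  (2,4): δ = 86.89°  ·
  (2,5): δ = 23.06°  ✓
  (3,4): δ = 135.19°  ·
  (3,5): δ = 71.36°  ·
  (4,5): δ = 116.17°  ·
antipodal pairs: 6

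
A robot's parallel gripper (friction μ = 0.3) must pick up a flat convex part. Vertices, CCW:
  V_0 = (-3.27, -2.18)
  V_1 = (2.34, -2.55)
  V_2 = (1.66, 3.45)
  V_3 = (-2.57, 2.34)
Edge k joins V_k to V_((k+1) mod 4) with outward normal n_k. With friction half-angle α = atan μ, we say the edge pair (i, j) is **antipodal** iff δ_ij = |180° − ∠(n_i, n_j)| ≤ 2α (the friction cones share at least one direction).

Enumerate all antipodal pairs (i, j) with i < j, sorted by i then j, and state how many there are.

count = 2; pairs: (0,2), (1,3)

α = atan 0.3 = 16.70°;  2α = 33.40°
n_0 = (-0.0658, -0.9978)
n_1 = (+0.9936, +0.1126)
n_2 = (-0.2538, +0.9673)
n_3 = (-0.9882, +0.1530)
  (0,1): δ = 79.76°  ·
  (0,2): δ = 18.48°  ✓
  (0,3): δ = 84.97°  ·
  (1,2): δ = 81.76°  ·
  (1,3): δ = 15.27°  ✓
  (2,3): δ = 113.51°  ·
antipodal pairs: 2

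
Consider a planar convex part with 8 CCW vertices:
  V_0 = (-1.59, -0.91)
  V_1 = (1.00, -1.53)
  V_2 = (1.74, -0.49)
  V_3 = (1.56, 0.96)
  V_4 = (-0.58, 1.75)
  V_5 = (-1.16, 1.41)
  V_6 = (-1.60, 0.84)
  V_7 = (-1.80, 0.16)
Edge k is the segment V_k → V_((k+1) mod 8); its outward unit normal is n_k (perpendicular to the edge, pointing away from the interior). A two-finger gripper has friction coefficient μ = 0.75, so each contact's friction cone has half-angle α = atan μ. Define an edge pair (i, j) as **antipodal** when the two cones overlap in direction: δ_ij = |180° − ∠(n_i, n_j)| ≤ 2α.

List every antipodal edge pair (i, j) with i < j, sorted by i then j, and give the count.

α = atan 0.75 = 36.87°;  2α = 73.74°
n_0 = (-0.2328, -0.9725)
n_1 = (+0.8148, -0.5798)
n_2 = (+0.9924, +0.1232)
n_3 = (+0.3463, +0.9381)
n_4 = (-0.5057, +0.8627)
n_5 = (-0.7916, +0.6111)
n_6 = (-0.9594, +0.2822)
n_7 = (-0.9813, -0.1926)
  (0,1): δ = 111.97°  ·
  (0,2): δ = 69.46°  ✓
  (0,3): δ = 6.80°  ✓
  (0,4): δ = 43.84°  ✓
  (0,5): δ = 65.80°  ✓
  (0,6): δ = 87.07°  ·
  (0,7): δ = 114.57°  ·
  (1,2): δ = 137.49°  ·
  (1,3): δ = 74.83°  ·
  (1,4): δ = 24.19°  ✓
  (1,5): δ = 2.23°  ✓
  (1,6): δ = 19.04°  ✓
  (1,7): δ = 46.54°  ✓
  (2,3): δ = 117.34°  ·
  (2,4): δ = 66.70°  ✓
  (2,5): δ = 44.74°  ✓
  (2,6): δ = 23.47°  ✓
  (2,7): δ = 4.03°  ✓
  (3,4): δ = 129.36°  ·
  (3,5): δ = 107.40°  ·
  (3,6): δ = 86.13°  ·
  (3,7): δ = 58.63°  ✓
  (4,5): δ = 158.04°  ·
  (4,6): δ = 136.77°  ·
  (4,7): δ = 109.28°  ·
  (5,6): δ = 158.72°  ·
  (5,7): δ = 131.23°  ·
  (6,7): δ = 152.51°  ·
antipodal pairs: 13

count = 13; pairs: (0,2), (0,3), (0,4), (0,5), (1,4), (1,5), (1,6), (1,7), (2,4), (2,5), (2,6), (2,7), (3,7)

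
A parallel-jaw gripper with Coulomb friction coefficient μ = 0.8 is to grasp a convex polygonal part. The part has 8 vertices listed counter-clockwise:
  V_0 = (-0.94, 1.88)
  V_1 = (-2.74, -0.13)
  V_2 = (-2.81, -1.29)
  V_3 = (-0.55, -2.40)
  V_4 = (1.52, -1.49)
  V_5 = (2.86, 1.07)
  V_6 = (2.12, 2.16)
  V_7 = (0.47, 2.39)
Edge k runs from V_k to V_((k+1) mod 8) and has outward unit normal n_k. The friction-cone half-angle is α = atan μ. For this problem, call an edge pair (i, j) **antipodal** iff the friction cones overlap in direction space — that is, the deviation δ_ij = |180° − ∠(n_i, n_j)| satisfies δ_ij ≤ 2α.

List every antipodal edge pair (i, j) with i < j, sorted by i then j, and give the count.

count = 14; pairs: (0,2), (0,3), (0,4), (0,5), (1,3), (1,4), (1,5), (2,5), (2,6), (2,7), (3,6), (3,7), (4,6), (4,7)

α = atan 0.8 = 38.66°;  2α = 77.32°
n_0 = (-0.7450, +0.6671)
n_1 = (-0.9982, +0.0602)
n_2 = (-0.4408, -0.8976)
n_3 = (+0.4024, -0.9154)
n_4 = (+0.8860, -0.4637)
n_5 = (+0.8273, +0.5617)
n_6 = (+0.1381, +0.9904)
n_7 = (-0.3401, +0.9404)
  (0,1): δ = 141.61°  ·
  (0,2): δ = 74.31°  ✓
  (0,3): δ = 24.42°  ✓
  (0,4): δ = 14.22°  ✓
  (0,5): δ = 76.02°  ✓
  (0,6): δ = 123.91°  ·
  (0,7): δ = 151.73°  ·
  (1,2): δ = 112.70°  ·
  (1,3): δ = 62.82°  ✓
  (1,4): δ = 24.18°  ✓
  (1,5): δ = 37.63°  ✓
  (1,6): δ = 85.52°  ·
  (1,7): δ = 113.34°  ·
  (2,3): δ = 130.11°  ·
  (2,4): δ = 91.47°  ·
  (2,5): δ = 29.67°  ✓
  (2,6): δ = 18.22°  ✓
  (2,7): δ = 46.04°  ✓
  (3,4): δ = 141.36°  ·
  (3,5): δ = 79.56°  ·
  (3,6): δ = 31.67°  ✓
  (3,7): δ = 3.85°  ✓
  (4,5): δ = 118.20°  ·
  (4,6): δ = 70.31°  ✓
  (4,7): δ = 42.49°  ✓
  (5,6): δ = 132.11°  ·
  (5,7): δ = 104.29°  ·
  (6,7): δ = 152.18°  ·
antipodal pairs: 14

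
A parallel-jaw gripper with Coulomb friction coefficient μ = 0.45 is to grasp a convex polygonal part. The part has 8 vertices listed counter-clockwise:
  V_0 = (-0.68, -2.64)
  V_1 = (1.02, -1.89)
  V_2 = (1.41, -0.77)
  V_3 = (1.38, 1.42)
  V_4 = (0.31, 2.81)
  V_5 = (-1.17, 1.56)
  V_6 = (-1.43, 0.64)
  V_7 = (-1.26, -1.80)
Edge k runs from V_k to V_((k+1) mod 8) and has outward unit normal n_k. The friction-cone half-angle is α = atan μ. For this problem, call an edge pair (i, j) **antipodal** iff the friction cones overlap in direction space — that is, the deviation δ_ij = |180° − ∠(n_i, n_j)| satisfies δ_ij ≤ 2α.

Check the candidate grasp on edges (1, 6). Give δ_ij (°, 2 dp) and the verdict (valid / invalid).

δ = 23.18°, valid

α = atan 0.45 = 24.23°;  2α = 48.46°
edge 1: e_1 = (+0.39, +1.12);  n_1 = (+0.9444, -0.3288)
edge 6: e_6 = (+0.17, -2.44);  n_6 = (-0.9976, -0.0695)
∠(n_1, n_6) = 156.82°
δ = |180° − 156.82°| = 23.18°
23.18° ≤ 2α = 48.46°  →  valid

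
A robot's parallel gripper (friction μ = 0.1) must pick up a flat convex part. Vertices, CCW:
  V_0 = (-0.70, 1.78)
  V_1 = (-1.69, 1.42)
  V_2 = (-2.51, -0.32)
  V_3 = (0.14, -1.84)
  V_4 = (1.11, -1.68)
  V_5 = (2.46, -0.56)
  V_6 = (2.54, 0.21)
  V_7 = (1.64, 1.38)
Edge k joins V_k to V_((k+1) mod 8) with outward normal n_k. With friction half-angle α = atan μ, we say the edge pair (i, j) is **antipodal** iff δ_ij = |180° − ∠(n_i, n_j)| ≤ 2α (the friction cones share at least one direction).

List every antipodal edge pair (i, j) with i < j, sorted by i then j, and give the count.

α = atan 0.1 = 5.71°;  2α = 11.42°
n_0 = (-0.3417, +0.9398)
n_1 = (-0.9046, +0.4263)
n_2 = (-0.4975, -0.8674)
n_3 = (+0.1627, -0.9867)
n_4 = (+0.6385, -0.7696)
n_5 = (+0.9946, -0.1033)
n_6 = (+0.7926, +0.6097)
n_7 = (+0.1685, +0.9857)
  (0,1): δ = 135.22°  ·
  (0,2): δ = 49.82°  ·
  (0,3): δ = 10.62°  ✓
  (0,4): δ = 19.70°  ·
  (0,5): δ = 64.09°  ·
  (0,6): δ = 107.59°  ·
  (0,7): δ = 150.32°  ·
  (1,2): δ = 94.61°  ·
  (1,3): δ = 55.40°  ·
  (1,4): δ = 25.09°  ·
  (1,5): δ = 19.30°  ·
  (1,6): δ = 62.80°  ·
  (1,7): δ = 105.53°  ·
  (2,3): δ = 140.80°  ·
  (2,4): δ = 110.48°  ·
  (2,5): δ = 66.09°  ·
  (2,6): δ = 22.59°  ·
  (2,7): δ = 20.14°  ·
  (3,4): δ = 149.69°  ·
  (3,5): δ = 105.30°  ·
  (3,6): δ = 61.80°  ·
  (3,7): δ = 19.07°  ·
  (4,5): δ = 135.61°  ·
  (4,6): δ = 92.11°  ·
  (4,7): δ = 49.38°  ·
  (5,6): δ = 136.50°  ·
  (5,7): δ = 93.77°  ·
  (6,7): δ = 137.27°  ·
antipodal pairs: 1

count = 1; pairs: (0,3)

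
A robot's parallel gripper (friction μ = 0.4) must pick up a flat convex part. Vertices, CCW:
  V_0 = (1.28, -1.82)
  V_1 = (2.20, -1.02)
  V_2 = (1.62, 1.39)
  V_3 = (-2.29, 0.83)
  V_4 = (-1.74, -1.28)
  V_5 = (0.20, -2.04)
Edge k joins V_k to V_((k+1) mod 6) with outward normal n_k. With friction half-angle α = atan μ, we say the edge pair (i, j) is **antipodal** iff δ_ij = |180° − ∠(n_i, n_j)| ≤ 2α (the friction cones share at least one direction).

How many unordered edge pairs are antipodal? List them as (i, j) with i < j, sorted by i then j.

α = atan 0.4 = 21.80°;  2α = 43.60°
n_0 = (+0.6562, -0.7546)
n_1 = (+0.9722, +0.2340)
n_2 = (-0.1418, +0.9899)
n_3 = (-0.9677, -0.2522)
n_4 = (-0.3648, -0.9311)
n_5 = (+0.1996, -0.9799)
  (0,1): δ = 117.48°  ·
  (0,2): δ = 32.86°  ✓
  (0,3): δ = 63.60°  ·
  (0,4): δ = 117.60°  ·
  (0,5): δ = 150.50°  ·
  (1,2): δ = 95.38°  ·
  (1,3): δ = 1.08°  ✓
  (1,4): δ = 55.08°  ·
  (1,5): δ = 87.98°  ·
  (2,3): δ = 83.54°  ·
  (2,4): δ = 29.54°  ✓
  (2,5): δ = 3.36°  ✓
  (3,4): δ = 126.00°  ·
  (3,5): δ = 93.10°  ·
  (4,5): δ = 147.09°  ·
antipodal pairs: 4

count = 4; pairs: (0,2), (1,3), (2,4), (2,5)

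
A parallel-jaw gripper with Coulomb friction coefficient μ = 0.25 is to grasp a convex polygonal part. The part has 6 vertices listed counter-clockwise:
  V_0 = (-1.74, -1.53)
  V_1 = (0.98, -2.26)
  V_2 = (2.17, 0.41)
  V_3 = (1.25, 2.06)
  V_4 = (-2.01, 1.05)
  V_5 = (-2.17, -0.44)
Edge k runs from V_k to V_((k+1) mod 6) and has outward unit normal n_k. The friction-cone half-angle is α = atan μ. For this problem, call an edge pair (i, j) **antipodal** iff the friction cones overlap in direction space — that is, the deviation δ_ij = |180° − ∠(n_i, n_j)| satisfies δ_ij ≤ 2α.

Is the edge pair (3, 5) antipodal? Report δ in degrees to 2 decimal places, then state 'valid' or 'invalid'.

α = atan 0.25 = 14.04°;  2α = 28.07°
edge 3: e_3 = (-3.26, -1.01);  n_3 = (-0.2959, +0.9552)
edge 5: e_5 = (+0.43, -1.09);  n_5 = (-0.9302, -0.3670)
∠(n_3, n_5) = 94.32°
δ = |180° − 94.32°| = 85.68°
85.68° > 2α = 28.07°  →  invalid

δ = 85.68°, invalid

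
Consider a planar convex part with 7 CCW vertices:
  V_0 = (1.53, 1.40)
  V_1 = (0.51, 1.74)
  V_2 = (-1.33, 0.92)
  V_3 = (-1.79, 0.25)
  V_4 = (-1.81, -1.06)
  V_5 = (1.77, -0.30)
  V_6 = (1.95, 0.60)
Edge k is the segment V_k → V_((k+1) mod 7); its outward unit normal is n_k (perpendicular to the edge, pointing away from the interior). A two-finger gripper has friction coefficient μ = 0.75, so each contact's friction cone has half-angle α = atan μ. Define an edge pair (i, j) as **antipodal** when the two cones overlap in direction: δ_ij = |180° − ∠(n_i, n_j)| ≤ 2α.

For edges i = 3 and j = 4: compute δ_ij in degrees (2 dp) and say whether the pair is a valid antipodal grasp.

α = atan 0.75 = 36.87°;  2α = 73.74°
edge 3: e_3 = (-0.02, -1.31);  n_3 = (-0.9999, +0.0153)
edge 4: e_4 = (+3.58, +0.76);  n_4 = (+0.2077, -0.9782)
∠(n_3, n_4) = 102.86°
δ = |180° − 102.86°| = 77.14°
77.14° > 2α = 73.74°  →  invalid

δ = 77.14°, invalid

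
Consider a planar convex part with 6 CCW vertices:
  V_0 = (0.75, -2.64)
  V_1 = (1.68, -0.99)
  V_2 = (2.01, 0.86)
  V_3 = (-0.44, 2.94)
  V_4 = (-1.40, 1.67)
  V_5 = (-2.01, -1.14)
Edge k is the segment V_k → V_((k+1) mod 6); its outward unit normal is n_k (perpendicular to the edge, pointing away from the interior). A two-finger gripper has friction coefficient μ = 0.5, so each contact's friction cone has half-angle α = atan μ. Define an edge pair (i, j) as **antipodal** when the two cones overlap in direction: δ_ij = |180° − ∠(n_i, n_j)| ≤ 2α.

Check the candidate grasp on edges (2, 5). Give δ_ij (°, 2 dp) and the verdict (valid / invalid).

α = atan 0.5 = 26.57°;  2α = 53.13°
edge 2: e_2 = (-2.45, +2.08);  n_2 = (+0.6472, +0.7623)
edge 5: e_5 = (+2.76, -1.50);  n_5 = (-0.4775, -0.8786)
∠(n_2, n_5) = 168.19°
δ = |180° − 168.19°| = 11.81°
11.81° ≤ 2α = 53.13°  →  valid

δ = 11.81°, valid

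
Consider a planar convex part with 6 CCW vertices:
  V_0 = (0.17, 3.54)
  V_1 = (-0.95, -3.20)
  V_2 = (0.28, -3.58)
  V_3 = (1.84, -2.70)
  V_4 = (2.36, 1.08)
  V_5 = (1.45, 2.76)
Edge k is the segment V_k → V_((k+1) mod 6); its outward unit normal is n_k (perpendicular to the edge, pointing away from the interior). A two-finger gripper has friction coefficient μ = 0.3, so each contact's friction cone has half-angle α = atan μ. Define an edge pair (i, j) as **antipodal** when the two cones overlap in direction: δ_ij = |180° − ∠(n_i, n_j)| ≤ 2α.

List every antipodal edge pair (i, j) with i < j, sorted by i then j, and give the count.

count = 2; pairs: (0,3), (1,5)

α = atan 0.3 = 16.70°;  2α = 33.40°
n_0 = (-0.9865, +0.1639)
n_1 = (-0.2952, -0.9554)
n_2 = (+0.4913, -0.8710)
n_3 = (+0.9907, -0.1363)
n_4 = (+0.8793, +0.4763)
n_5 = (+0.5204, +0.8539)
  (0,1): δ = 97.73°  ·
  (0,2): δ = 51.14°  ·
  (0,3): δ = 1.60°  ✓
  (0,4): δ = 37.88°  ·
  (0,5): δ = 68.08°  ·
  (1,2): δ = 133.40°  ·
  (1,3): δ = 80.66°  ·
  (1,4): δ = 44.39°  ·
  (1,5): δ = 14.19°  ✓
  (2,3): δ = 127.26°  ·
  (2,4): δ = 90.98°  ·
  (2,5): δ = 60.78°  ·
  (3,4): δ = 143.72°  ·
  (3,5): δ = 113.52°  ·
  (4,5): δ = 149.80°  ·
antipodal pairs: 2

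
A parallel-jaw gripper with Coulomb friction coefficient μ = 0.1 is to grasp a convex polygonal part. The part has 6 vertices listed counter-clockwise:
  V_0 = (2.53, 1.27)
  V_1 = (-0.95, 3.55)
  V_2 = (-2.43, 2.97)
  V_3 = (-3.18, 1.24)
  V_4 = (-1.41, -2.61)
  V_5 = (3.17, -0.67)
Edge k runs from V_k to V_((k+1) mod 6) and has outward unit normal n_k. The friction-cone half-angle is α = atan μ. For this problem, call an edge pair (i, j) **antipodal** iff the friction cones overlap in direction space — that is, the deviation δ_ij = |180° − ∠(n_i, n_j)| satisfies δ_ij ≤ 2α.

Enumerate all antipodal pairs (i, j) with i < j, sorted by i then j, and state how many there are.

count = 2; pairs: (1,4), (3,5)

α = atan 0.1 = 5.71°;  2α = 11.42°
n_0 = (+0.5480, +0.8365)
n_1 = (-0.3649, +0.9311)
n_2 = (-0.9175, +0.3978)
n_3 = (-0.9086, -0.4177)
n_4 = (+0.3900, -0.9208)
n_5 = (+0.9497, +0.3133)
  (0,1): δ = 125.37°  ·
  (0,2): δ = 80.21°  ·
  (0,3): δ = 32.08°  ·
  (0,4): δ = 56.19°  ·
  (0,5): δ = 141.49°  ·
  (1,2): δ = 134.84°  ·
  (1,3): δ = 86.71°  ·
  (1,4): δ = 1.56°  ✓
  (1,5): δ = 86.86°  ·
  (2,3): δ = 131.87°  ·
  (2,4): δ = 43.61°  ·
  (2,5): δ = 41.70°  ·
  (3,4): δ = 91.73°  ·
  (3,5): δ = 6.43°  ✓
  (4,5): δ = 94.70°  ·
antipodal pairs: 2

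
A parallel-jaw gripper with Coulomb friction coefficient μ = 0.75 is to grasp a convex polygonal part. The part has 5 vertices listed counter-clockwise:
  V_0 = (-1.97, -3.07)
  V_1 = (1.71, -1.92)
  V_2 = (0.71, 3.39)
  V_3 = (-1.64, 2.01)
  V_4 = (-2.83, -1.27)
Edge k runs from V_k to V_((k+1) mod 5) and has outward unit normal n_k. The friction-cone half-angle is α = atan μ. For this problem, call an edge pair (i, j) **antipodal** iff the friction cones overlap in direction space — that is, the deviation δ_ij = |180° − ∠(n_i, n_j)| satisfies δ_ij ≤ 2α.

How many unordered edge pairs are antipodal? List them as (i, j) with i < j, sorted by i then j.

count = 5; pairs: (0,2), (0,3), (1,2), (1,3), (1,4)

α = atan 0.75 = 36.87°;  2α = 73.74°
n_0 = (+0.2983, -0.9545)
n_1 = (+0.9827, +0.1851)
n_2 = (-0.5064, +0.8623)
n_3 = (-0.9400, +0.3411)
n_4 = (-0.9023, -0.4311)
  (0,1): δ = 96.69°  ·
  (0,2): δ = 13.07°  ✓
  (0,3): δ = 52.70°  ✓
  (0,4): δ = 98.18°  ·
  (1,2): δ = 70.24°  ✓
  (1,3): δ = 30.61°  ✓
  (1,4): δ = 14.87°  ✓
  (2,3): δ = 140.36°  ·
  (2,4): δ = 94.89°  ·
  (3,4): δ = 134.52°  ·
antipodal pairs: 5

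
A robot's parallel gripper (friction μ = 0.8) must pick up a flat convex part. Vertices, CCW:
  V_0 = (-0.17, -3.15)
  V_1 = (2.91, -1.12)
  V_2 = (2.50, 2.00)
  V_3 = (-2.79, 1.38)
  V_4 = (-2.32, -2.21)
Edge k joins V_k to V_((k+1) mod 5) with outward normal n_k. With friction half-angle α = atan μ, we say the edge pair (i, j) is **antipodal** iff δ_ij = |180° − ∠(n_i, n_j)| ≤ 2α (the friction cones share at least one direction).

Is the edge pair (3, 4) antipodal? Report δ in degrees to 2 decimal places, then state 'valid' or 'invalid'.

α = atan 0.8 = 38.66°;  2α = 77.32°
edge 3: e_3 = (+0.47, -3.59);  n_3 = (-0.9915, -0.1298)
edge 4: e_4 = (+2.15, -0.94);  n_4 = (-0.4006, -0.9163)
∠(n_3, n_4) = 58.93°
δ = |180° − 58.93°| = 121.07°
121.07° > 2α = 77.32°  →  invalid

δ = 121.07°, invalid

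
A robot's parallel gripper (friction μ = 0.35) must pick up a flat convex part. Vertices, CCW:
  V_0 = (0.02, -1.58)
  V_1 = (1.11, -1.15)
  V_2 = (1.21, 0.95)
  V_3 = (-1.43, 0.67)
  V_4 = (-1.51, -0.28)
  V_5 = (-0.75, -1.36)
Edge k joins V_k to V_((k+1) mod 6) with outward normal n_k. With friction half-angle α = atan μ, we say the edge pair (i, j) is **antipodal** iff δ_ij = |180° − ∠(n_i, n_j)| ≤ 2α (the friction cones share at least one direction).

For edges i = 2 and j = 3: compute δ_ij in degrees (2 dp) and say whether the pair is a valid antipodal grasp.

α = atan 0.35 = 19.29°;  2α = 38.58°
edge 2: e_2 = (-2.64, -0.28);  n_2 = (-0.1055, +0.9944)
edge 3: e_3 = (-0.08, -0.95);  n_3 = (-0.9965, +0.0839)
∠(n_2, n_3) = 79.13°
δ = |180° − 79.13°| = 100.87°
100.87° > 2α = 38.58°  →  invalid

δ = 100.87°, invalid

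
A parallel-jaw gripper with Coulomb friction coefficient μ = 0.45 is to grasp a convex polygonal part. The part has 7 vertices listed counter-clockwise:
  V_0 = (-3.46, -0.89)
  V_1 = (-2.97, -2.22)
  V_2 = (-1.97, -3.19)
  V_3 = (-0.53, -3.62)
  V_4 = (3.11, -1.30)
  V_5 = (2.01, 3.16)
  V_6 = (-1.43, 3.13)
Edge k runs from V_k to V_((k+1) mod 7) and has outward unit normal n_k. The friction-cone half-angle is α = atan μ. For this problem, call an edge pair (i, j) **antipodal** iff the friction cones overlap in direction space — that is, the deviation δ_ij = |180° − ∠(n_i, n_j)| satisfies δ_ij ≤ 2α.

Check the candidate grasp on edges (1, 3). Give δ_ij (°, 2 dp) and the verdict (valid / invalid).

α = atan 0.45 = 24.23°;  2α = 48.46°
edge 1: e_1 = (+1.00, -0.97);  n_1 = (-0.6963, -0.7178)
edge 3: e_3 = (+3.64, +2.32);  n_3 = (+0.5375, -0.8433)
∠(n_1, n_3) = 76.64°
δ = |180° − 76.64°| = 103.36°
103.36° > 2α = 48.46°  →  invalid

δ = 103.36°, invalid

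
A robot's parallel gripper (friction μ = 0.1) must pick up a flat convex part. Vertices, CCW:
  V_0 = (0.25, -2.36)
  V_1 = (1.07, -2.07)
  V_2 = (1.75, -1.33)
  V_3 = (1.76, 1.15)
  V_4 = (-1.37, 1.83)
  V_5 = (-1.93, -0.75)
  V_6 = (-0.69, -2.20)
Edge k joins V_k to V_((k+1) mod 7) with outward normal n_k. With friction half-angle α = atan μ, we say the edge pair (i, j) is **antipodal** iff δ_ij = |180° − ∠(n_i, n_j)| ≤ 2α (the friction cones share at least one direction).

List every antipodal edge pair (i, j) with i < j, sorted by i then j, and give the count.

α = atan 0.1 = 5.71°;  2α = 11.42°
n_0 = (+0.3334, -0.9428)
n_1 = (+0.7363, -0.6766)
n_2 = (+1.0000, -0.0040)
n_3 = (+0.2123, +0.9772)
n_4 = (-0.9772, +0.2121)
n_5 = (-0.7600, -0.6499)
n_6 = (-0.1678, -0.9858)
  (0,1): δ = 152.06°  ·
  (0,2): δ = 109.71°  ·
  (0,3): δ = 31.73°  ·
  (0,4): δ = 58.28°  ·
  (0,5): δ = 111.06°  ·
  (0,6): δ = 150.86°  ·
  (1,2): δ = 137.65°  ·
  (1,3): δ = 59.68°  ·
  (1,4): δ = 30.33°  ·
  (1,5): δ = 83.12°  ·
  (1,6): δ = 122.92°  ·
  (2,3): δ = 102.03°  ·
  (2,4): δ = 12.02°  ·
  (2,5): δ = 40.77°  ·
  (2,6): δ = 80.57°  ·
  (3,4): δ = 89.99°  ·
  (3,5): δ = 37.21°  ·
  (3,6): δ = 2.60°  ✓
  (4,5): δ = 127.22°  ·
  (4,6): δ = 87.41°  ·
  (5,6): δ = 140.20°  ·
antipodal pairs: 1

count = 1; pairs: (3,6)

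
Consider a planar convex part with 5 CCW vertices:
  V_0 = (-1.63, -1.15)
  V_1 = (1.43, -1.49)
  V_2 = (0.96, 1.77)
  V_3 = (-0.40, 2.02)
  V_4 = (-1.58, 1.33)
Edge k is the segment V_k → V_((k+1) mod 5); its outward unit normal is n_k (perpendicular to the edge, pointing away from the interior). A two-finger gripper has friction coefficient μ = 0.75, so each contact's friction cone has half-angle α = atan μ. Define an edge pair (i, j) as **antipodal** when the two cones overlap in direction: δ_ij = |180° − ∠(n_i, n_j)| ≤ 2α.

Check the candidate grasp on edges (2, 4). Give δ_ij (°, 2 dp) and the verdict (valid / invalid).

α = atan 0.75 = 36.87°;  2α = 73.74°
edge 2: e_2 = (-1.36, +0.25);  n_2 = (+0.1808, +0.9835)
edge 4: e_4 = (-0.05, -2.48);  n_4 = (-0.9998, +0.0202)
∠(n_2, n_4) = 99.26°
δ = |180° − 99.26°| = 80.74°
80.74° > 2α = 73.74°  →  invalid

δ = 80.74°, invalid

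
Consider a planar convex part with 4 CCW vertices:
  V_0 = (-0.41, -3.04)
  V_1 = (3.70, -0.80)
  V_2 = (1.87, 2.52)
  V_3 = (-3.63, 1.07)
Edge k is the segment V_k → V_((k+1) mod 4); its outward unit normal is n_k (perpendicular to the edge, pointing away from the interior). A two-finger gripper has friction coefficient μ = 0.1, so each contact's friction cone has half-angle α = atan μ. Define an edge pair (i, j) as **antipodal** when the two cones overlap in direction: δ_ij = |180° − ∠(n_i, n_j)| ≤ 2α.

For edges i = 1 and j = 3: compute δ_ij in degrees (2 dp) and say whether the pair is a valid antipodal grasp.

α = atan 0.1 = 5.71°;  2α = 11.42°
edge 1: e_1 = (-1.83, +3.32);  n_1 = (+0.8758, +0.4827)
edge 3: e_3 = (+3.22, -4.11);  n_3 = (-0.7872, -0.6167)
∠(n_1, n_3) = 170.79°
δ = |180° − 170.79°| = 9.21°
9.21° ≤ 2α = 11.42°  →  valid

δ = 9.21°, valid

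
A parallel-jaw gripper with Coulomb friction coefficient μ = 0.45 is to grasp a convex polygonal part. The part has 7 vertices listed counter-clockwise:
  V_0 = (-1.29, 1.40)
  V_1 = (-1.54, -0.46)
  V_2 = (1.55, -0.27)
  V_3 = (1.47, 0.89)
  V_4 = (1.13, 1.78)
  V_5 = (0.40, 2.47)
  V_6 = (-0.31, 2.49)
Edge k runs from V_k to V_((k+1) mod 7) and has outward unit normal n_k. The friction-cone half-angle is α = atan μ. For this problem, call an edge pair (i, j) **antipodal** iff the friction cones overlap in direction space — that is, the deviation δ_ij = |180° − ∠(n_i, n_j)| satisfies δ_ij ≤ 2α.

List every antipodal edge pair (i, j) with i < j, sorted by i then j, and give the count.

α = atan 0.45 = 24.23°;  2α = 48.46°
n_0 = (-0.9911, +0.1332)
n_1 = (+0.0614, -0.9981)
n_2 = (+0.9976, +0.0688)
n_3 = (+0.9342, +0.3569)
n_4 = (+0.6869, +0.7267)
n_5 = (+0.0282, +0.9996)
n_6 = (-0.7436, +0.6686)
  (0,1): δ = 78.83°  ·
  (0,2): δ = 11.60°  ✓
  (0,3): δ = 28.56°  ✓
  (0,4): δ = 54.27°  ·
  (0,5): δ = 96.04°  ·
  (0,6): δ = 145.70°  ·
  (1,2): δ = 89.57°  ·
  (1,3): δ = 72.61°  ·
  (1,4): δ = 46.91°  ✓
  (1,5): δ = 5.13°  ✓
  (1,6): δ = 44.52°  ✓
  (2,3): δ = 163.04°  ·
  (2,4): δ = 137.33°  ·
  (2,5): δ = 95.56°  ·
  (2,6): δ = 45.90°  ✓
  (3,4): δ = 154.29°  ·
  (3,5): δ = 112.52°  ·
  (3,6): δ = 62.87°  ·
  (4,5): δ = 138.23°  ·
  (4,6): δ = 88.57°  ·
  (5,6): δ = 130.34°  ·
antipodal pairs: 6

count = 6; pairs: (0,2), (0,3), (1,4), (1,5), (1,6), (2,6)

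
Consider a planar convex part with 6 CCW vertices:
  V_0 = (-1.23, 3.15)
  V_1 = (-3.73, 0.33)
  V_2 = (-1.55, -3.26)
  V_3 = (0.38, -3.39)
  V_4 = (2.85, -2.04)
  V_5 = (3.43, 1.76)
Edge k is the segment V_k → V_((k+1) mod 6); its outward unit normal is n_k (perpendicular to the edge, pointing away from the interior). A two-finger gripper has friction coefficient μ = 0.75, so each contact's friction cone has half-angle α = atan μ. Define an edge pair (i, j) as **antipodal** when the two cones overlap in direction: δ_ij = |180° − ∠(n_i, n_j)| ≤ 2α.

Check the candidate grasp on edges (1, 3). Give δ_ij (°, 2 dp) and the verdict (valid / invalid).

δ = 92.61°, invalid

α = atan 0.75 = 36.87°;  2α = 73.74°
edge 1: e_1 = (+2.18, -3.59);  n_1 = (-0.8547, -0.5190)
edge 3: e_3 = (+2.47, +1.35);  n_3 = (+0.4796, -0.8775)
∠(n_1, n_3) = 87.39°
δ = |180° − 87.39°| = 92.61°
92.61° > 2α = 73.74°  →  invalid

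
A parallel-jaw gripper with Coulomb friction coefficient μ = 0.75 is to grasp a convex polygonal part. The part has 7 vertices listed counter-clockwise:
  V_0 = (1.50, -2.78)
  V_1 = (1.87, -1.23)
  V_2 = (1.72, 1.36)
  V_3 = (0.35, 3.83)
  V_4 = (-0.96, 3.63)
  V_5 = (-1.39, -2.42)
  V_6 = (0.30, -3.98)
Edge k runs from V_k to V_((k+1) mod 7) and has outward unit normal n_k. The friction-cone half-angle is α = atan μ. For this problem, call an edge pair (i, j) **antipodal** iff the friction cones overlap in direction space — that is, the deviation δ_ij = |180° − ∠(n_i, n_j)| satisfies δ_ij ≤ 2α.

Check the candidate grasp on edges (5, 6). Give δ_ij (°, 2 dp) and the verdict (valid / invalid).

δ = 92.29°, invalid

α = atan 0.75 = 36.87°;  2α = 73.74°
edge 5: e_5 = (+1.69, -1.56);  n_5 = (-0.6783, -0.7348)
edge 6: e_6 = (+1.20, +1.20);  n_6 = (+0.7071, -0.7071)
∠(n_5, n_6) = 87.71°
δ = |180° − 87.71°| = 92.29°
92.29° > 2α = 73.74°  →  invalid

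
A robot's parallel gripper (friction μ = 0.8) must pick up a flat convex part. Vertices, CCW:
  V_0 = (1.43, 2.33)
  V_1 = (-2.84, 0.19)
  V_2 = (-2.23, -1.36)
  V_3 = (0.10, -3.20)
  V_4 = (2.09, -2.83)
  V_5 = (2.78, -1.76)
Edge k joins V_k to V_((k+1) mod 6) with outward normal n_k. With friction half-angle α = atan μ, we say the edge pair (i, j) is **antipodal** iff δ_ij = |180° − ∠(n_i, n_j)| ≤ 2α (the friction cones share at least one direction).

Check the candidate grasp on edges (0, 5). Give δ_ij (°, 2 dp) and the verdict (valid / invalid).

δ = 81.65°, invalid

α = atan 0.8 = 38.66°;  2α = 77.32°
edge 0: e_0 = (-4.27, -2.14);  n_0 = (-0.4481, +0.8940)
edge 5: e_5 = (-1.35, +4.09);  n_5 = (+0.9496, +0.3134)
∠(n_0, n_5) = 98.35°
δ = |180° − 98.35°| = 81.65°
81.65° > 2α = 77.32°  →  invalid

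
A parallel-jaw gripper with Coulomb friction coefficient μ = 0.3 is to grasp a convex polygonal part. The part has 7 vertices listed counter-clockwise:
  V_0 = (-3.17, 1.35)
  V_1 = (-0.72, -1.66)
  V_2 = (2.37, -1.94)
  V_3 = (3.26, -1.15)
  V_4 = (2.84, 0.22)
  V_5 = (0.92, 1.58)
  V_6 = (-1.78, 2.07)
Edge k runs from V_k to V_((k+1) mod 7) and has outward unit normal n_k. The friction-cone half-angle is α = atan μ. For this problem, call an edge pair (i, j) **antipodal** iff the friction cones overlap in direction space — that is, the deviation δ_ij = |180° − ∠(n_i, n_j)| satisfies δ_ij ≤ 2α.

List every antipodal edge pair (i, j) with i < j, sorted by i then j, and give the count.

α = atan 0.3 = 16.70°;  2α = 33.40°
n_0 = (-0.7756, -0.6313)
n_1 = (-0.0902, -0.9959)
n_2 = (+0.6638, -0.7479)
n_3 = (+0.9561, +0.2931)
n_4 = (+0.5780, +0.8160)
n_5 = (+0.1786, +0.9839)
n_6 = (-0.4599, +0.8879)
  (0,1): δ = 134.32°  ·
  (0,2): δ = 87.55°  ·
  (0,3): δ = 22.10°  ✓
  (0,4): δ = 15.54°  ✓
  (0,5): δ = 40.57°  ·
  (0,6): δ = 78.24°  ·
  (1,2): δ = 133.23°  ·
  (1,3): δ = 67.78°  ·
  (1,4): δ = 30.13°  ✓
  (1,5): δ = 5.11°  ✓
  (1,6): δ = 32.56°  ✓
  (2,3): δ = 114.55°  ·
  (2,4): δ = 76.90°  ·
  (2,5): δ = 51.88°  ·
  (2,6): δ = 14.21°  ✓
  (3,4): δ = 142.36°  ·
  (3,5): δ = 117.33°  ·
  (3,6): δ = 79.66°  ·
  (4,5): δ = 154.97°  ·
  (4,6): δ = 117.31°  ·
  (5,6): δ = 142.33°  ·
antipodal pairs: 6

count = 6; pairs: (0,3), (0,4), (1,4), (1,5), (1,6), (2,6)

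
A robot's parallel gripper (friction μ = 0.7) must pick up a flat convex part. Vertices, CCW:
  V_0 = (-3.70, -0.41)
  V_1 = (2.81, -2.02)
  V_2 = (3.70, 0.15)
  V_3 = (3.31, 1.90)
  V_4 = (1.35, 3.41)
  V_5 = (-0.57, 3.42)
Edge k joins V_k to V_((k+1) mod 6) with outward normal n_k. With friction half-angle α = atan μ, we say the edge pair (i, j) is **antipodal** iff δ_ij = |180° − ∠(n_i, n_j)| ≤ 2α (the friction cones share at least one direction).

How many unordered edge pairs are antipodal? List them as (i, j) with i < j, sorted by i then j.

count = 7; pairs: (0,2), (0,3), (0,4), (0,5), (1,4), (1,5), (2,5)

α = atan 0.7 = 34.99°;  2α = 69.98°
n_0 = (-0.2401, -0.9708)
n_1 = (+0.9252, -0.3795)
n_2 = (+0.9761, +0.2175)
n_3 = (+0.6103, +0.7922)
n_4 = (+0.0052, +1.0000)
n_5 = (-0.7743, +0.6328)
  (0,1): δ = 98.41°  ·
  (0,2): δ = 63.55°  ✓
  (0,3): δ = 23.72°  ✓
  (0,4): δ = 13.59°  ✓
  (0,5): δ = 64.63°  ✓
  (1,2): δ = 145.14°  ·
  (1,3): δ = 105.31°  ·
  (1,4): δ = 68.00°  ✓
  (1,5): δ = 16.96°  ✓
  (2,3): δ = 140.17°  ·
  (2,4): δ = 102.86°  ·
  (2,5): δ = 51.82°  ✓
  (3,4): δ = 142.69°  ·
  (3,5): δ = 91.65°  ·
  (4,5): δ = 128.96°  ·
antipodal pairs: 7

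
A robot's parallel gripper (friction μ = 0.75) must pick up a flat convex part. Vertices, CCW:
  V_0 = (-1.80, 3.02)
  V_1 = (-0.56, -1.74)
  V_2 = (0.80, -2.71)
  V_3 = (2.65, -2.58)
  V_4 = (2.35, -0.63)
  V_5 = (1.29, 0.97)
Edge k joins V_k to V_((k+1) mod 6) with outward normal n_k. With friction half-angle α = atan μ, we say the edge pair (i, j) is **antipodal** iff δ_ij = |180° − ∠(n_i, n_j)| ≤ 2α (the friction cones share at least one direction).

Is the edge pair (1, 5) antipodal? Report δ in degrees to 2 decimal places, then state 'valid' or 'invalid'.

δ = 1.94°, valid

α = atan 0.75 = 36.87°;  2α = 73.74°
edge 1: e_1 = (+1.36, -0.97);  n_1 = (-0.5807, -0.8141)
edge 5: e_5 = (-3.09, +2.05);  n_5 = (+0.5528, +0.8333)
∠(n_1, n_5) = 178.06°
δ = |180° − 178.06°| = 1.94°
1.94° ≤ 2α = 73.74°  →  valid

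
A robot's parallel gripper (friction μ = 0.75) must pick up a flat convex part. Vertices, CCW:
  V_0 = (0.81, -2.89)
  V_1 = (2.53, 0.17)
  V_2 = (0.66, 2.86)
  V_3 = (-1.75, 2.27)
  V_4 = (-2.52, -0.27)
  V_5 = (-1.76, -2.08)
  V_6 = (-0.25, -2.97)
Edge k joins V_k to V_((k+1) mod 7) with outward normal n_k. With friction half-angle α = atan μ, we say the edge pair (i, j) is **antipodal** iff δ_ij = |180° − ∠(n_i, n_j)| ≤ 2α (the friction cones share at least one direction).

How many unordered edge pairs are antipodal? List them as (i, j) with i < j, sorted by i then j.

α = atan 0.75 = 36.87°;  2α = 73.74°
n_0 = (+0.8717, -0.4900)
n_1 = (+0.8211, +0.5708)
n_2 = (-0.2378, +0.9713)
n_3 = (-0.9570, +0.2901)
n_4 = (-0.9220, -0.3871)
n_5 = (-0.5078, -0.8615)
n_6 = (+0.0753, -0.9972)
  (0,1): δ = 115.85°  ·
  (0,2): δ = 46.90°  ✓
  (0,3): δ = 12.48°  ✓
  (0,4): δ = 52.12°  ✓
  (0,5): δ = 88.82°  ·
  (0,6): δ = 123.66°  ·
  (1,2): δ = 111.05°  ·
  (1,3): δ = 51.67°  ✓
  (1,4): δ = 12.03°  ✓
  (1,5): δ = 24.68°  ✓
  (1,6): δ = 59.51°  ✓
  (2,3): δ = 120.62°  ·
  (2,4): δ = 80.98°  ·
  (2,5): δ = 44.27°  ✓
  (2,6): δ = 9.44°  ✓
  (3,4): δ = 140.36°  ·
  (3,5): δ = 103.65°  ·
  (3,6): δ = 68.82°  ✓
  (4,5): δ = 143.29°  ·
  (4,6): δ = 108.46°  ·
  (5,6): δ = 145.17°  ·
antipodal pairs: 10

count = 10; pairs: (0,2), (0,3), (0,4), (1,3), (1,4), (1,5), (1,6), (2,5), (2,6), (3,6)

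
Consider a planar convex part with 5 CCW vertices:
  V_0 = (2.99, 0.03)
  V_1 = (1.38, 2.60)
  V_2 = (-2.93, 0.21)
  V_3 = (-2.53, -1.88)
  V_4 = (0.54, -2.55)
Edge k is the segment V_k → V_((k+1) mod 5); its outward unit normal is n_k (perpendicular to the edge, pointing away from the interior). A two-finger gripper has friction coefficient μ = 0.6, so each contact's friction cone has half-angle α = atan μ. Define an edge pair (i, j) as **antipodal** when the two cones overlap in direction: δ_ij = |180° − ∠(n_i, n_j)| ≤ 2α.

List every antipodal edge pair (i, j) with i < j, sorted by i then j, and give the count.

count = 5; pairs: (0,2), (0,3), (1,3), (1,4), (2,4)

α = atan 0.6 = 30.96°;  2α = 61.93°
n_0 = (+0.8474, +0.5309)
n_1 = (-0.4850, +0.8745)
n_2 = (-0.9822, -0.1880)
n_3 = (-0.2132, -0.9770)
n_4 = (+0.7251, -0.6886)
  (0,1): δ = 93.06°  ·
  (0,2): δ = 21.23°  ✓
  (0,3): δ = 45.62°  ✓
  (0,4): δ = 104.42°  ·
  (1,2): δ = 108.17°  ·
  (1,3): δ = 41.32°  ✓
  (1,4): δ = 17.47°  ✓
  (2,3): δ = 113.15°  ·
  (2,4): δ = 54.35°  ✓
  (3,4): δ = 121.21°  ·
antipodal pairs: 5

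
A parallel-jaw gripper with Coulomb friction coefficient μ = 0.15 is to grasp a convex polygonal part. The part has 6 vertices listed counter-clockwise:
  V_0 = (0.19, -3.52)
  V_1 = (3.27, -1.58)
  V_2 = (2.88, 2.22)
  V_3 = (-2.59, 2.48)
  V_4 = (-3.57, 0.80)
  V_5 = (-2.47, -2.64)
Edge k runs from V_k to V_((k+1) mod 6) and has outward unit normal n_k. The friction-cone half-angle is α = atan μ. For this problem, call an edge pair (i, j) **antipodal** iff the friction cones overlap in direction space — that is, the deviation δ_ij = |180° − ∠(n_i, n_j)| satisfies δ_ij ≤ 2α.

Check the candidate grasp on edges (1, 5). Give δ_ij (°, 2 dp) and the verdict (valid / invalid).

α = atan 0.15 = 8.53°;  2α = 17.06°
edge 1: e_1 = (-0.39, +3.80);  n_1 = (+0.9948, +0.1021)
edge 5: e_5 = (+2.66, -0.88);  n_5 = (-0.3141, -0.9494)
∠(n_1, n_5) = 114.17°
δ = |180° − 114.17°| = 65.83°
65.83° > 2α = 17.06°  →  invalid

δ = 65.83°, invalid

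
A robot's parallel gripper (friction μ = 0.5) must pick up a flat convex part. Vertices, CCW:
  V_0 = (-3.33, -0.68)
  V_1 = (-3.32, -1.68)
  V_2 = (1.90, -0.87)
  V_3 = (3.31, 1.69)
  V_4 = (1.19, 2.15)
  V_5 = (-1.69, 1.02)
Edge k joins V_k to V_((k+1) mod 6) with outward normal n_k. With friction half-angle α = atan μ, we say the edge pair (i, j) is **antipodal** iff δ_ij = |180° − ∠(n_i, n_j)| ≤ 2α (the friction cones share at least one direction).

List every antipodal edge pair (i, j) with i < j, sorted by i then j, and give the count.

count = 6; pairs: (0,2), (1,3), (1,4), (1,5), (2,4), (2,5)

α = atan 0.5 = 26.57°;  2α = 53.13°
n_0 = (-1.0000, -0.0100)
n_1 = (+0.1533, -0.9882)
n_2 = (+0.8759, -0.4824)
n_3 = (+0.2120, +0.9773)
n_4 = (-0.3653, +0.9309)
n_5 = (-0.7197, +0.6943)
  (0,1): δ = 81.75°  ·
  (0,2): δ = 29.42°  ✓
  (0,3): δ = 77.18°  ·
  (0,4): δ = 110.85°  ·
  (0,5): δ = 135.46°  ·
  (1,2): δ = 127.67°  ·
  (1,3): δ = 21.06°  ✓
  (1,4): δ = 12.60°  ✓
  (1,5): δ = 37.21°  ✓
  (2,3): δ = 73.40°  ·
  (2,4): δ = 39.73°  ✓
  (2,5): δ = 15.13°  ✓
  (3,4): δ = 146.33°  ·
  (3,5): δ = 121.73°  ·
  (4,5): δ = 155.39°  ·
antipodal pairs: 6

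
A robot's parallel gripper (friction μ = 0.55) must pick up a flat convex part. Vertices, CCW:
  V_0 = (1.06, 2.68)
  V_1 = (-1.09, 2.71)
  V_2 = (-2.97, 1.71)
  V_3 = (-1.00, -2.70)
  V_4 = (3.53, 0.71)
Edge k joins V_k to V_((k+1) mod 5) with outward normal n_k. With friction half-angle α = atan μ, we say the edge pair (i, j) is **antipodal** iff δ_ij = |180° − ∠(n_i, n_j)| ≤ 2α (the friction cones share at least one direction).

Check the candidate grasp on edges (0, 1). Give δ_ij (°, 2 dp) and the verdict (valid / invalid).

α = atan 0.55 = 28.81°;  2α = 57.62°
edge 0: e_0 = (-2.15, +0.03);  n_0 = (+0.0140, +0.9999)
edge 1: e_1 = (-1.88, -1.00);  n_1 = (-0.4696, +0.8829)
∠(n_0, n_1) = 28.81°
δ = |180° − 28.81°| = 151.19°
151.19° > 2α = 57.62°  →  invalid

δ = 151.19°, invalid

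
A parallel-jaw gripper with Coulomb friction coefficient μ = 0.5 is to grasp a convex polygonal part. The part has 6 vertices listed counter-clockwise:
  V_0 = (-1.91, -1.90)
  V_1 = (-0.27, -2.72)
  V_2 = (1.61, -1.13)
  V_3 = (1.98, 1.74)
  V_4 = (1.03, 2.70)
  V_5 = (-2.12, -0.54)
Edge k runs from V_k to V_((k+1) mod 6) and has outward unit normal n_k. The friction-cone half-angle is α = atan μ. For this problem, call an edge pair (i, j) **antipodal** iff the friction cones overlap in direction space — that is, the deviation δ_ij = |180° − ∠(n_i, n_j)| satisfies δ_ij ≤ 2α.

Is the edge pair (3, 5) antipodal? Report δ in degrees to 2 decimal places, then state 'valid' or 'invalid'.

δ = 35.92°, valid

α = atan 0.5 = 26.57°;  2α = 53.13°
edge 3: e_3 = (-0.95, +0.96);  n_3 = (+0.7108, +0.7034)
edge 5: e_5 = (+0.21, -1.36);  n_5 = (-0.9883, -0.1526)
∠(n_3, n_5) = 144.08°
δ = |180° − 144.08°| = 35.92°
35.92° ≤ 2α = 53.13°  →  valid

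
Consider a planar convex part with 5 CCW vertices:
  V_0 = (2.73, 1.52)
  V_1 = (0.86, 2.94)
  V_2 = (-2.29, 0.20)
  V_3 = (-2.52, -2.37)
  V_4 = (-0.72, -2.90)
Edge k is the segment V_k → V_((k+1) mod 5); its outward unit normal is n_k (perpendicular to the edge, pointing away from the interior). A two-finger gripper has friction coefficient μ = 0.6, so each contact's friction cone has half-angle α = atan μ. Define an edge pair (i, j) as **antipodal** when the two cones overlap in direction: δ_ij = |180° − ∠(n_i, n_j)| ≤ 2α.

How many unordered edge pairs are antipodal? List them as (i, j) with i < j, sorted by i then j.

α = atan 0.6 = 30.96°;  2α = 61.93°
n_0 = (+0.6048, +0.7964)
n_1 = (-0.6563, +0.7545)
n_2 = (-0.9960, +0.0891)
n_3 = (-0.2825, -0.9593)
n_4 = (+0.7883, -0.6153)
  (0,1): δ = 101.77°  ·
  (0,2): δ = 57.90°  ✓
  (0,3): δ = 20.80°  ✓
  (0,4): δ = 89.24°  ·
  (1,2): δ = 136.13°  ·
  (1,3): δ = 57.42°  ✓
  (1,4): δ = 11.01°  ✓
  (2,3): δ = 101.29°  ·
  (2,4): δ = 32.86°  ✓
  (3,4): δ = 111.57°  ·
antipodal pairs: 5

count = 5; pairs: (0,2), (0,3), (1,3), (1,4), (2,4)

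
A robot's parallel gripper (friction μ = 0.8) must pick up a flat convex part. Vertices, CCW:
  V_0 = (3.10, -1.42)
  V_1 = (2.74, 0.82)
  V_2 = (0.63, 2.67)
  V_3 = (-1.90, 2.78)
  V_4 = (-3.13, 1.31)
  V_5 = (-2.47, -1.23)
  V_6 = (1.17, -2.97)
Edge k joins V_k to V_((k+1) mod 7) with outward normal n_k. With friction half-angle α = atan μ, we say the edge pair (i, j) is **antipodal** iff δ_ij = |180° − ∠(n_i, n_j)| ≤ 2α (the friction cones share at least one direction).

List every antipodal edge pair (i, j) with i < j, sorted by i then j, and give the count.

count = 11; pairs: (0,3), (0,4), (0,5), (1,4), (1,5), (2,4), (2,5), (2,6), (3,5), (3,6), (4,6)

α = atan 0.8 = 38.66°;  2α = 77.32°
n_0 = (+0.9873, +0.1587)
n_1 = (+0.6593, +0.7519)
n_2 = (+0.0434, +0.9991)
n_3 = (-0.7669, +0.6417)
n_4 = (-0.9679, -0.2515)
n_5 = (-0.4313, -0.9022)
n_6 = (+0.6262, -0.7797)
  (0,1): δ = 140.37°  ·
  (0,2): δ = 101.62°  ·
  (0,3): δ = 49.05°  ✓
  (0,4): δ = 5.44°  ✓
  (0,5): δ = 55.32°  ✓
  (0,6): δ = 119.64°  ·
  (1,2): δ = 141.25°  ·
  (1,3): δ = 88.68°  ·
  (1,4): δ = 34.19°  ✓
  (1,5): δ = 15.69°  ✓
  (1,6): δ = 80.01°  ·
  (2,3): δ = 127.43°  ·
  (2,4): δ = 72.94°  ✓
  (2,5): δ = 23.06°  ✓
  (2,6): δ = 41.26°  ✓
  (3,4): δ = 125.51°  ·
  (3,5): δ = 75.63°  ✓
  (3,6): δ = 11.31°  ✓
  (4,5): δ = 130.11°  ·
  (4,6): δ = 65.80°  ✓
  (5,6): δ = 115.68°  ·
antipodal pairs: 11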